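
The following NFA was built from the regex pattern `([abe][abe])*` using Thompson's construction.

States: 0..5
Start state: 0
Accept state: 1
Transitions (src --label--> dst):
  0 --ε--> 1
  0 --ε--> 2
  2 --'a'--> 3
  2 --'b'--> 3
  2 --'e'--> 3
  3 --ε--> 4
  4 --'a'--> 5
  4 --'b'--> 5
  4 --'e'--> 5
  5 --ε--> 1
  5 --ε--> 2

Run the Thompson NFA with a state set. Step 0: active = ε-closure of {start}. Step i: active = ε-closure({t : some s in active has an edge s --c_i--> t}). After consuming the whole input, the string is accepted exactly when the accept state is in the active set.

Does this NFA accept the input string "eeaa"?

start: ε-closure({0}) = {0,1,2}
'e' @ 1: {3,4}
'e' @ 2: {1,2,5}  [accepting]
'a' @ 3: {3,4}
'a' @ 4: {1,2,5}  [accepting]
final: {1,2,5}; accept 1 in set

Answer: ACCEPT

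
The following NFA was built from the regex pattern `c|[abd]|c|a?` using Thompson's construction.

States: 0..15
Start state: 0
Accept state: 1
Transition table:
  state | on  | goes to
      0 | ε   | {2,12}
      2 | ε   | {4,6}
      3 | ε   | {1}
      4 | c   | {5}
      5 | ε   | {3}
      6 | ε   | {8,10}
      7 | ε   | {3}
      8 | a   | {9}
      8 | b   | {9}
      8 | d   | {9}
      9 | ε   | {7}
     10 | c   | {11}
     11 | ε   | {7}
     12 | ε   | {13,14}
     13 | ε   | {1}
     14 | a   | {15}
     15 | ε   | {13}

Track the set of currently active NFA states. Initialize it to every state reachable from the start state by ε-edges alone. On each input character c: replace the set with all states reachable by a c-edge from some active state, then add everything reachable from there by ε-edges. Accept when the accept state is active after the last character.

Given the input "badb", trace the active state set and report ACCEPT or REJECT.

start: ε-closure({0}) = {0,1,2,4,6,8,10,12,13,14}
'b' @ 1: {1,3,7,9}  [accepting]
'a' @ 2: {}  — dead — no transitions
rest 'db' ignored (set empty)
final: {}; accept 1 not in set

Answer: REJECT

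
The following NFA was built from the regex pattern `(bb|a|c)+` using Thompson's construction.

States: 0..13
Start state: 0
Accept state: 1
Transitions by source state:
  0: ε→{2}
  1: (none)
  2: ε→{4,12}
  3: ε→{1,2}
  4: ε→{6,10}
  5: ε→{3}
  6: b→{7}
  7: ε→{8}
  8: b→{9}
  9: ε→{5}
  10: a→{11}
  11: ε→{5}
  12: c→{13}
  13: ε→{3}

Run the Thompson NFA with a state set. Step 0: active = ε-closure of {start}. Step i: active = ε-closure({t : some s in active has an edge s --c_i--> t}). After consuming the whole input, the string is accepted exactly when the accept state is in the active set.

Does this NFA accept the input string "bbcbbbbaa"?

initial (ε-close {0}): {0,2,4,6,10,12}
'b' @ 1: {7,8}
'b' @ 2: {1,2,3,4,5,6,9,10,12}  ✓accept
'c' @ 3: {1,2,3,4,6,10,12,13}  ✓accept
'b' @ 4: {7,8}
'b' @ 5: {1,2,3,4,5,6,9,10,12}  ✓accept
'b' @ 6: {7,8}
'b' @ 7: {1,2,3,4,5,6,9,10,12}  ✓accept
'a' @ 8: {1,2,3,4,5,6,10,11,12}  ✓accept
'a' @ 9: {1,2,3,4,5,6,10,11,12}  ✓accept
end set {1,2,3,4,5,6,10,11,12} — state 1 in

Answer: ACCEPT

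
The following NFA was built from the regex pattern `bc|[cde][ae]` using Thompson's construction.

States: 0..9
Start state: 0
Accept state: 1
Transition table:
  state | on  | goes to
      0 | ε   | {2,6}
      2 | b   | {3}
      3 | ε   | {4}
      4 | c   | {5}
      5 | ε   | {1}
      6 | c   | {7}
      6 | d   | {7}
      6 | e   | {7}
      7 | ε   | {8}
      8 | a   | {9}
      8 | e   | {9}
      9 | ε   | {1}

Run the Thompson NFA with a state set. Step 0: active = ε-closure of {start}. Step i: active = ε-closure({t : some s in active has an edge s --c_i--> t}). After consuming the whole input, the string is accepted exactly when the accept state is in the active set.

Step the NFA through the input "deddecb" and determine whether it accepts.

Answer: REJECT

Trace:
S₀ = ε-closure({0}) = {0,2,6}
'd' @ 1: {7,8}
'e' @ 2: {1,9}  [accepting]
'd' @ 3: {}  — state set empty
rest 'decb' ignored (set empty)
after full input: {}  (accept=1 not in)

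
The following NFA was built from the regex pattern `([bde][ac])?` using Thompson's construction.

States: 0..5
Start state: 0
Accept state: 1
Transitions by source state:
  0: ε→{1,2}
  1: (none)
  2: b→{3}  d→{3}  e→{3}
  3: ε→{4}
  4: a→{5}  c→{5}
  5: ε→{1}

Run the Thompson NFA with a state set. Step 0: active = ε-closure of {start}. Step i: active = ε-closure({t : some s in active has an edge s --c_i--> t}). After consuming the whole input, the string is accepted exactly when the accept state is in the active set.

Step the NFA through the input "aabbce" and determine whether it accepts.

S₀ = ε-closure({0}) = {0,1,2}
'a' @ 1: {}  — dead — no transitions
rest 'abbce' ignored (set empty)
after full input: {}  (accept=1 not in)

Answer: REJECT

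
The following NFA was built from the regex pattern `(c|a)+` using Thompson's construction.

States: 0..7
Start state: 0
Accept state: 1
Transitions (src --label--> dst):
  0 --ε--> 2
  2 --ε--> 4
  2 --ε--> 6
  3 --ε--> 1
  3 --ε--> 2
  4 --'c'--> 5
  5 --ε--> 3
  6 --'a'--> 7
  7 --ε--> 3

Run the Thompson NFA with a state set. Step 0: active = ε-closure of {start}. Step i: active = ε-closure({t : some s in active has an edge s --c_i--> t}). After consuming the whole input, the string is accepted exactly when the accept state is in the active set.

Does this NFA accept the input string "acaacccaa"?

Answer: ACCEPT

Steps:
start: ε-closure({0}) = {0,2,4,6}
'a' @ 1: {1,2,3,4,6,7}  ✓accept
'c' @ 2: {1,2,3,4,5,6}  ✓accept
'a' @ 3: {1,2,3,4,6,7}  ✓accept
'a' @ 4: {1,2,3,4,6,7}  ✓accept
'c' @ 5: {1,2,3,4,5,6}  ✓accept
'c' @ 6: {1,2,3,4,5,6}  ✓accept
'c' @ 7: {1,2,3,4,5,6}  ✓accept
'a' @ 8: {1,2,3,4,6,7}  ✓accept
'a' @ 9: {1,2,3,4,6,7}  ✓accept
end set {1,2,3,4,6,7} — state 1 in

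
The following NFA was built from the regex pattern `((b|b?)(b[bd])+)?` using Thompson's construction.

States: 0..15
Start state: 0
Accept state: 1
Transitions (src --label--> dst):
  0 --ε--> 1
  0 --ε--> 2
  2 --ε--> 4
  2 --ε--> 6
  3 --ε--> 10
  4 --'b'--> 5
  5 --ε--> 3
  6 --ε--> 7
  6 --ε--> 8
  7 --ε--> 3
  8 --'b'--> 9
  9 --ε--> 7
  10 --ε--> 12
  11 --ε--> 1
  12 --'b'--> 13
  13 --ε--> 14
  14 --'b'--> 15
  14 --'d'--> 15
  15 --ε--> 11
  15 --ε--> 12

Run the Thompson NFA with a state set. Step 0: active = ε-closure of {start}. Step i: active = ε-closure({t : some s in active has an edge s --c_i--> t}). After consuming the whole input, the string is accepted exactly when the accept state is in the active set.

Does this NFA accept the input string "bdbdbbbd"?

S₀ = ε-closure({0}) = {0,1,2,3,4,6,7,8,10,12}
'b' @ 1: {3,5,7,9,10,12,13,14}
'd' @ 2: {1,11,12,15}  [accepting]
'b' @ 3: {13,14}
'd' @ 4: {1,11,12,15}  [accepting]
'b' @ 5: {13,14}
'b' @ 6: {1,11,12,15}  [accepting]
'b' @ 7: {13,14}
'd' @ 8: {1,11,12,15}  [accepting]
end set {1,11,12,15} — state 1 in

Answer: ACCEPT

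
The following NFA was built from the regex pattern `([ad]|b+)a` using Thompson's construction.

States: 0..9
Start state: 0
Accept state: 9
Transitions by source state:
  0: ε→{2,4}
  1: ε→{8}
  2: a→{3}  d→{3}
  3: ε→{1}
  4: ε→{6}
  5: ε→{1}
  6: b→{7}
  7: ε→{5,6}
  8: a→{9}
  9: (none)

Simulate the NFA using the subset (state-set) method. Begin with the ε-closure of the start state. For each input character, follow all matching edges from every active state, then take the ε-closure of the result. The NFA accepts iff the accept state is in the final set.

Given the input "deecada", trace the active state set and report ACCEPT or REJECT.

initial (ε-close {0}): {0,2,4,6}
'd' @ 1: {1,3,8}
'e' @ 2: {}  — state set empty
rest 'ecada' ignored (set empty)
after full input: {}  (accept=9 not in)

Answer: REJECT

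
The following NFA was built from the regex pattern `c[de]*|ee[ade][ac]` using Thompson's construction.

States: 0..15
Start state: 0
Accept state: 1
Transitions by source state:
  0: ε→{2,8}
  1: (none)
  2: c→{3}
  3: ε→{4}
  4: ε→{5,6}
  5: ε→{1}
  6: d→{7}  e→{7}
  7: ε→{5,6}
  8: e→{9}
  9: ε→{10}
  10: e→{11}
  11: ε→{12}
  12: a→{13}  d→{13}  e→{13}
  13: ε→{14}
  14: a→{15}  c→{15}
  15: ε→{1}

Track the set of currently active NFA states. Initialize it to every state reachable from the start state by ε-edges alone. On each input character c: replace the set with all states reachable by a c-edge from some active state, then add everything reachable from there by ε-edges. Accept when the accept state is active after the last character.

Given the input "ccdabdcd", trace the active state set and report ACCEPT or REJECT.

Answer: REJECT

Derivation:
initial (ε-close {0}): {0,2,8}
'c' @ 1: {1,3,4,5,6}  [accepting]
'c' @ 2: {}  — no active states
rest 'dabdcd' ignored (set empty)
final: {}; accept 1 not in set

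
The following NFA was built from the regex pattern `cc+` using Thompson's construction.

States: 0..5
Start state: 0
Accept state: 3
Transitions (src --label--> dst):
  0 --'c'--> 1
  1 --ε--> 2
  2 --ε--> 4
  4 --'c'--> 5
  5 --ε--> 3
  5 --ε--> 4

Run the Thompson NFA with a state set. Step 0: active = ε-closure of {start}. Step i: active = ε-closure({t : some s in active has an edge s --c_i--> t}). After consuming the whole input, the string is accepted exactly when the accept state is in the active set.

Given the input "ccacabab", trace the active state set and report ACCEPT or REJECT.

Answer: REJECT

Steps:
start: ε-closure({0}) = {0}
'c' @ 1: {1,2,4}
'c' @ 2: {3,4,5}  ✓accept
'a' @ 3: {}  — no active states
rest 'cabab' ignored (set empty)
end set {} — state 3 not in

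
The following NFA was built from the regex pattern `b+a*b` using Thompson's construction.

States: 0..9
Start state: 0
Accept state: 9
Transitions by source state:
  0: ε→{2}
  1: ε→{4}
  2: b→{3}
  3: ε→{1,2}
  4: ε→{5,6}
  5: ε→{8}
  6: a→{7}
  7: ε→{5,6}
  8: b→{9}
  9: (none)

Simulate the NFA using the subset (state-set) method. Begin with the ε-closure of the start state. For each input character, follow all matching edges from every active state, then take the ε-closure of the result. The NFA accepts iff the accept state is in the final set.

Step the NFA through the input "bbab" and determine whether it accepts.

initial (ε-close {0}): {0,2}
'b' @ 1: {1,2,3,4,5,6,8}
'b' @ 2: {1,2,3,4,5,6,8,9}  (accept∈set)
'a' @ 3: {5,6,7,8}
'b' @ 4: {9}  (accept∈set)
end set {9} — state 9 in

Answer: ACCEPT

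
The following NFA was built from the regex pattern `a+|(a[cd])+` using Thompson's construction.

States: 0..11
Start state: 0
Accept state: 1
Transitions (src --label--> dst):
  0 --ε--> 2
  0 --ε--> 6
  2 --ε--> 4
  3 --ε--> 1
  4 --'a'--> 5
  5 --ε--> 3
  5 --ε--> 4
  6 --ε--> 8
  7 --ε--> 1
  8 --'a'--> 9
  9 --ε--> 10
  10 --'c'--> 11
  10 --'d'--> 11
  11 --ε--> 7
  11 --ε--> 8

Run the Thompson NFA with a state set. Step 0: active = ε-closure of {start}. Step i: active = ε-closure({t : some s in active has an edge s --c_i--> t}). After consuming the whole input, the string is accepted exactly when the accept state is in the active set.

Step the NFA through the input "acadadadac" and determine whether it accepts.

Answer: ACCEPT

Derivation:
start: ε-closure({0}) = {0,2,4,6,8}
'a' @ 1: {1,3,4,5,9,10}  ✓accept
'c' @ 2: {1,7,8,11}  ✓accept
'a' @ 3: {9,10}
'd' @ 4: {1,7,8,11}  ✓accept
'a' @ 5: {9,10}
'd' @ 6: {1,7,8,11}  ✓accept
'a' @ 7: {9,10}
'd' @ 8: {1,7,8,11}  ✓accept
'a' @ 9: {9,10}
'c' @ 10: {1,7,8,11}  ✓accept
end set {1,7,8,11} — state 1 in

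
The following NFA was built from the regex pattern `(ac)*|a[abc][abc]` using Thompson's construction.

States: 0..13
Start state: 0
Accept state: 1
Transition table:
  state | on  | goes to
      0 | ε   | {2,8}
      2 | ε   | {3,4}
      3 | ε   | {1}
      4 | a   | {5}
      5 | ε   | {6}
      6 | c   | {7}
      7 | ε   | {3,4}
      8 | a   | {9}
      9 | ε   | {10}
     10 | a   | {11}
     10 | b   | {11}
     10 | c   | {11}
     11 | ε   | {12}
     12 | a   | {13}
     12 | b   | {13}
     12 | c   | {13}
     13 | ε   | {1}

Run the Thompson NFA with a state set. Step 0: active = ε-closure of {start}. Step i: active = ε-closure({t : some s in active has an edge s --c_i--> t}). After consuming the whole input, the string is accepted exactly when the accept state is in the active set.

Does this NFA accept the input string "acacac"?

S₀ = ε-closure({0}) = {0,1,2,3,4,8}
'a' @ 1: {5,6,9,10}
'c' @ 2: {1,3,4,7,11,12}  [accepting]
'a' @ 3: {1,5,6,13}  [accepting]
'c' @ 4: {1,3,4,7}  [accepting]
'a' @ 5: {5,6}
'c' @ 6: {1,3,4,7}  [accepting]
after full input: {1,3,4,7}  (accept=1 in)

Answer: ACCEPT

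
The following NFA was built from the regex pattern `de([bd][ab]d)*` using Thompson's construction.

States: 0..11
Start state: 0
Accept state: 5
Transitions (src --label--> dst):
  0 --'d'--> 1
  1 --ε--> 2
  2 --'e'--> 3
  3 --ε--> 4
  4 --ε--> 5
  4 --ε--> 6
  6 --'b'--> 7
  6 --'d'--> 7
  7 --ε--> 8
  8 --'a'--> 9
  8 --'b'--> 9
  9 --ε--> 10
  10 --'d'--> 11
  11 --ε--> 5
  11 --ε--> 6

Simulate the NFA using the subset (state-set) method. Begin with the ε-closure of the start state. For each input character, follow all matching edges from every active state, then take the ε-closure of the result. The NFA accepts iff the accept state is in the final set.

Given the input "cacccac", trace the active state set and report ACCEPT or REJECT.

S₀ = ε-closure({0}) = {0}
'c' @ 1: {}  — no active states
rest 'acccac' ignored (set empty)
end set {} — state 5 not in

Answer: REJECT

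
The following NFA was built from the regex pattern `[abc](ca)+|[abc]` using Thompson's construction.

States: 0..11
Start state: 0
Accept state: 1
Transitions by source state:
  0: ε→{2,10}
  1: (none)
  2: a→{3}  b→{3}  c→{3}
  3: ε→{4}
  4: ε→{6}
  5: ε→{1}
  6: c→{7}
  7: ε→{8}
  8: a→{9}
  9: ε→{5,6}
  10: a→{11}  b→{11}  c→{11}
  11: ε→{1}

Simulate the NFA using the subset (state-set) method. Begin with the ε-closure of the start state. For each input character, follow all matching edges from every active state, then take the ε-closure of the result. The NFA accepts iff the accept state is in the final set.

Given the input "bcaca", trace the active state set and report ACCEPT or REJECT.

Answer: ACCEPT

Steps:
S₀ = ε-closure({0}) = {0,2,10}
'b' @ 1: {1,3,4,6,11}  [accepting]
'c' @ 2: {7,8}
'a' @ 3: {1,5,6,9}  [accepting]
'c' @ 4: {7,8}
'a' @ 5: {1,5,6,9}  [accepting]
final: {1,5,6,9}; accept 1 in set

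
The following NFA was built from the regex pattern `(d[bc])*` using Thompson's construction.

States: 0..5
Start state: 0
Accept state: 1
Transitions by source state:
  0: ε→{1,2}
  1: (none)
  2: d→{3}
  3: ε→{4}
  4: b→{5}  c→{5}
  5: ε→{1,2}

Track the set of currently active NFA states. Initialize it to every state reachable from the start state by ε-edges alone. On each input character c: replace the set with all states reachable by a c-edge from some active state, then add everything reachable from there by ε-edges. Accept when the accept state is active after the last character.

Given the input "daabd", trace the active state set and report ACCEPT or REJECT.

Answer: REJECT

Steps:
start: ε-closure({0}) = {0,1,2}
'd' @ 1: {3,4}
'a' @ 2: {}  — dead — no transitions
rest 'abd' ignored (set empty)
after full input: {}  (accept=1 not in)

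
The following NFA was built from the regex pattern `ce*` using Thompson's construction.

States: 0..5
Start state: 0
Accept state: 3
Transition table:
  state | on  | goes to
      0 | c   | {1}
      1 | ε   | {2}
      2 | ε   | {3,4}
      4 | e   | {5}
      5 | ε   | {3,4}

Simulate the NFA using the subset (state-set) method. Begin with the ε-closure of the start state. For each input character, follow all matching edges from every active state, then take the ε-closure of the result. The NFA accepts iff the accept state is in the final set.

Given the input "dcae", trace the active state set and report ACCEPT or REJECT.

start: ε-closure({0}) = {0}
'd' @ 1: {}  — state set empty
rest 'cae' ignored (set empty)
end set {} — state 3 not in

Answer: REJECT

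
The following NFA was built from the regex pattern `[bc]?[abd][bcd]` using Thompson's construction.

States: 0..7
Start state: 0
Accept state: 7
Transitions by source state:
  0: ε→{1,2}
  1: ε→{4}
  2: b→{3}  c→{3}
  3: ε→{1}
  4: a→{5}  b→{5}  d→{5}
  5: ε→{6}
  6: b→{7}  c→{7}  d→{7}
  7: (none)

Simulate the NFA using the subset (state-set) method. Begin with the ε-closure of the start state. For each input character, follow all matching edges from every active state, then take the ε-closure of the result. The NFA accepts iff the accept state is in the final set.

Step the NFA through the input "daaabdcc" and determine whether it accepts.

Answer: REJECT

Trace:
initial (ε-close {0}): {0,1,2,4}
'd' @ 1: {5,6}
'a' @ 2: {}  — dead — no transitions
rest 'aabdcc' ignored (set empty)
end set {} — state 7 not in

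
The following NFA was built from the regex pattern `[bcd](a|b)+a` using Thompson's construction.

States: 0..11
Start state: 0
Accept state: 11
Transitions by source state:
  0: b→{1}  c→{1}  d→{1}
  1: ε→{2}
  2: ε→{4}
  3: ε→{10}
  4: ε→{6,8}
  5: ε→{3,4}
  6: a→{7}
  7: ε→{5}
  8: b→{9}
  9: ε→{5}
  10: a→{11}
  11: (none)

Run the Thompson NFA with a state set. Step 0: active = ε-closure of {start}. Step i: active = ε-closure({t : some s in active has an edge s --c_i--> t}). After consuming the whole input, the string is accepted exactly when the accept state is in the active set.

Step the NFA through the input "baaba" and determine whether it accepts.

initial (ε-close {0}): {0}
'b' @ 1: {1,2,4,6,8}
'a' @ 2: {3,4,5,6,7,8,10}
'a' @ 3: {3,4,5,6,7,8,10,11}  (accept∈set)
'b' @ 4: {3,4,5,6,8,9,10}
'a' @ 5: {3,4,5,6,7,8,10,11}  (accept∈set)
end set {3,4,5,6,7,8,10,11} — state 11 in

Answer: ACCEPT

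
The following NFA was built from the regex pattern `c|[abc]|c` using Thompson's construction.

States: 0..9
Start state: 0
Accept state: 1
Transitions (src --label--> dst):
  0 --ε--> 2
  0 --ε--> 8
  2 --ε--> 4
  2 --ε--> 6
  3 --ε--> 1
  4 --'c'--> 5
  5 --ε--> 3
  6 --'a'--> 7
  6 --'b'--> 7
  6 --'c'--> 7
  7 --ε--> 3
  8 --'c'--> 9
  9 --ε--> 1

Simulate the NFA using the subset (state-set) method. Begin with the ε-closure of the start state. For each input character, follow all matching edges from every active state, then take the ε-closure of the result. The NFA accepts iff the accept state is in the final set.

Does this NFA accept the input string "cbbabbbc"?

S₀ = ε-closure({0}) = {0,2,4,6,8}
'c' @ 1: {1,3,5,7,9}  ✓accept
'b' @ 2: {}  — state set empty
rest 'babbbc' ignored (set empty)
final: {}; accept 1 not in set

Answer: REJECT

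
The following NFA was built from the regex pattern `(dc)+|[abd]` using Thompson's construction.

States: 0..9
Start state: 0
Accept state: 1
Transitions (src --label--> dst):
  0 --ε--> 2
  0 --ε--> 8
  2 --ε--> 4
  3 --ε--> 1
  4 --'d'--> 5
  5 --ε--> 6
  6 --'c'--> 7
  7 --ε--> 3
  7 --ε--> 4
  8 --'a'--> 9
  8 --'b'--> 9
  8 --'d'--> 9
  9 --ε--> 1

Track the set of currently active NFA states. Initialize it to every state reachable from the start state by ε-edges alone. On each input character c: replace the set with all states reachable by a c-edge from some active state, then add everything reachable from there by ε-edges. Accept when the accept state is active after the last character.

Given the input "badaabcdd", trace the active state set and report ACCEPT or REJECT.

initial (ε-close {0}): {0,2,4,8}
'b' @ 1: {1,9}  ✓accept
'a' @ 2: {}  — no active states
rest 'daabcdd' ignored (set empty)
final: {}; accept 1 not in set

Answer: REJECT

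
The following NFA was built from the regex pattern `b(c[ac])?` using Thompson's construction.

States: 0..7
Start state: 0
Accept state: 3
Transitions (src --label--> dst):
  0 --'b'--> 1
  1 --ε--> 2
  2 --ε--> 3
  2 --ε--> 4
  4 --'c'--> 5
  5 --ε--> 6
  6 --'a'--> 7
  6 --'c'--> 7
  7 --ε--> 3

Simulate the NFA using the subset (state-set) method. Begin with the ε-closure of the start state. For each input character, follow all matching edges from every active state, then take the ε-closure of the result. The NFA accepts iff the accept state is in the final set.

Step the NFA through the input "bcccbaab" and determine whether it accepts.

initial (ε-close {0}): {0}
'b' @ 1: {1,2,3,4}  ✓accept
'c' @ 2: {5,6}
'c' @ 3: {3,7}  ✓accept
'c' @ 4: {}  — state set empty
rest 'baab' ignored (set empty)
after full input: {}  (accept=3 not in)

Answer: REJECT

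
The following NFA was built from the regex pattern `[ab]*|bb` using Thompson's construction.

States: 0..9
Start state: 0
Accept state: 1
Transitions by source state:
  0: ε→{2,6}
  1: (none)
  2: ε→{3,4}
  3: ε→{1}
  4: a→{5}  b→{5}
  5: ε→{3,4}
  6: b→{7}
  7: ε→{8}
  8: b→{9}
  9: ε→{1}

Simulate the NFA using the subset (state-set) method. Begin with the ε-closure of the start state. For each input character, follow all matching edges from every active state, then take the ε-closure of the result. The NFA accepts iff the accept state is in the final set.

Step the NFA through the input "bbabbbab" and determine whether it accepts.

Answer: ACCEPT

Trace:
start: ε-closure({0}) = {0,1,2,3,4,6}
'b' @ 1: {1,3,4,5,7,8}  ✓accept
'b' @ 2: {1,3,4,5,9}  ✓accept
'a' @ 3: {1,3,4,5}  ✓accept
'b' @ 4: {1,3,4,5}  ✓accept
'b' @ 5: {1,3,4,5}  ✓accept
'b' @ 6: {1,3,4,5}  ✓accept
'a' @ 7: {1,3,4,5}  ✓accept
'b' @ 8: {1,3,4,5}  ✓accept
after full input: {1,3,4,5}  (accept=1 in)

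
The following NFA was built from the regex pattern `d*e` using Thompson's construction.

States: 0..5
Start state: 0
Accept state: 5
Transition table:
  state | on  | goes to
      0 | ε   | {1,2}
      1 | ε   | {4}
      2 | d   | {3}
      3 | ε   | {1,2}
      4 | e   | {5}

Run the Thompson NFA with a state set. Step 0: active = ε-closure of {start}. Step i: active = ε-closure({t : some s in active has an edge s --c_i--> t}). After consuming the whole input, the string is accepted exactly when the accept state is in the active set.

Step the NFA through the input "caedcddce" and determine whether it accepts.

Answer: REJECT

Derivation:
start: ε-closure({0}) = {0,1,2,4}
'c' @ 1: {}  — dead — no transitions
rest 'aedcddce' ignored (set empty)
final: {}; accept 5 not in set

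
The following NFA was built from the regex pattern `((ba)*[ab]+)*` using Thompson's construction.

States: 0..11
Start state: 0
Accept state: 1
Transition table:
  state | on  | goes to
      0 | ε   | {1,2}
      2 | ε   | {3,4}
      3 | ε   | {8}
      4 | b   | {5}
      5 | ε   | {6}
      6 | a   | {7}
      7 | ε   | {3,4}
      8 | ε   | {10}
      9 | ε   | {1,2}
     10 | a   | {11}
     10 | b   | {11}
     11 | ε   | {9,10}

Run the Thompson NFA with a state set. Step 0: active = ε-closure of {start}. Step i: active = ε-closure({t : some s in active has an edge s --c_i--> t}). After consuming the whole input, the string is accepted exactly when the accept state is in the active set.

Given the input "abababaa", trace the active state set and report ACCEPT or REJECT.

Answer: ACCEPT

Derivation:
initial (ε-close {0}): {0,1,2,3,4,8,10}
'a' @ 1: {1,2,3,4,8,9,10,11}  ✓accept
'b' @ 2: {1,2,3,4,5,6,8,9,10,11}  ✓accept
'a' @ 3: {1,2,3,4,7,8,9,10,11}  ✓accept
'b' @ 4: {1,2,3,4,5,6,8,9,10,11}  ✓accept
'a' @ 5: {1,2,3,4,7,8,9,10,11}  ✓accept
'b' @ 6: {1,2,3,4,5,6,8,9,10,11}  ✓accept
'a' @ 7: {1,2,3,4,7,8,9,10,11}  ✓accept
'a' @ 8: {1,2,3,4,8,9,10,11}  ✓accept
after full input: {1,2,3,4,8,9,10,11}  (accept=1 in)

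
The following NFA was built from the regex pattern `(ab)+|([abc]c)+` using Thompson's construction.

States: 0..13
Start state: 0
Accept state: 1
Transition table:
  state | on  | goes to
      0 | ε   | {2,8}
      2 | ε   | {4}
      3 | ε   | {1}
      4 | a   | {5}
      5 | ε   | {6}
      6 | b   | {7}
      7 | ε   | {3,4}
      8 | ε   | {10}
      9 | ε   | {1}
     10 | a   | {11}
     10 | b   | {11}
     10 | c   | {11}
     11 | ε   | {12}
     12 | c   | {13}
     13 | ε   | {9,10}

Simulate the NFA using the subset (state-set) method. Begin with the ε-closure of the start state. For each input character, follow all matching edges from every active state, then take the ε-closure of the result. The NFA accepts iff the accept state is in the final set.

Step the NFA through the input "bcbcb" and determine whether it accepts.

initial (ε-close {0}): {0,2,4,8,10}
'b' @ 1: {11,12}
'c' @ 2: {1,9,10,13}  ✓accept
'b' @ 3: {11,12}
'c' @ 4: {1,9,10,13}  ✓accept
'b' @ 5: {11,12}
after full input: {11,12}  (accept=1 not in)

Answer: REJECT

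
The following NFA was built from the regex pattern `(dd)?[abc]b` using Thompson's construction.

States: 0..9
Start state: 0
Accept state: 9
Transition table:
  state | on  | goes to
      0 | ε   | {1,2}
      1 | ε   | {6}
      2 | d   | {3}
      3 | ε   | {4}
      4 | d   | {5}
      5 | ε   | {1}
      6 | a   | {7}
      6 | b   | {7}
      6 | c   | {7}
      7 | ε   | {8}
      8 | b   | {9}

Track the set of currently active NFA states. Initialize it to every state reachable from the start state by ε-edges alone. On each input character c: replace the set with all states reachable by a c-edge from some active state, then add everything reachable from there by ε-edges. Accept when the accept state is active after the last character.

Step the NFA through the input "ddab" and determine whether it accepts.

Answer: ACCEPT

Trace:
S₀ = ε-closure({0}) = {0,1,2,6}
'd' @ 1: {3,4}
'd' @ 2: {1,5,6}
'a' @ 3: {7,8}
'b' @ 4: {9}  ✓accept
final: {9}; accept 9 in set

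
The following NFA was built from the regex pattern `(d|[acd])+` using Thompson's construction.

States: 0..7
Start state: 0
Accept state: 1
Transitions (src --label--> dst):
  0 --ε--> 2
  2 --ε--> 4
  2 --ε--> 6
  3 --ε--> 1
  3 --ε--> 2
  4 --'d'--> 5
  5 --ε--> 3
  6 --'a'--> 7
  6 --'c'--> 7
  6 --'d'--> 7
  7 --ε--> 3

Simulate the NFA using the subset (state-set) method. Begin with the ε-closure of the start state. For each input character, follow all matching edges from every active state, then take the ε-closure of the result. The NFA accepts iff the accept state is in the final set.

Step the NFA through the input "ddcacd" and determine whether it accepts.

initial (ε-close {0}): {0,2,4,6}
'd' @ 1: {1,2,3,4,5,6,7}  ✓accept
'd' @ 2: {1,2,3,4,5,6,7}  ✓accept
'c' @ 3: {1,2,3,4,6,7}  ✓accept
'a' @ 4: {1,2,3,4,6,7}  ✓accept
'c' @ 5: {1,2,3,4,6,7}  ✓accept
'd' @ 6: {1,2,3,4,5,6,7}  ✓accept
after full input: {1,2,3,4,5,6,7}  (accept=1 in)

Answer: ACCEPT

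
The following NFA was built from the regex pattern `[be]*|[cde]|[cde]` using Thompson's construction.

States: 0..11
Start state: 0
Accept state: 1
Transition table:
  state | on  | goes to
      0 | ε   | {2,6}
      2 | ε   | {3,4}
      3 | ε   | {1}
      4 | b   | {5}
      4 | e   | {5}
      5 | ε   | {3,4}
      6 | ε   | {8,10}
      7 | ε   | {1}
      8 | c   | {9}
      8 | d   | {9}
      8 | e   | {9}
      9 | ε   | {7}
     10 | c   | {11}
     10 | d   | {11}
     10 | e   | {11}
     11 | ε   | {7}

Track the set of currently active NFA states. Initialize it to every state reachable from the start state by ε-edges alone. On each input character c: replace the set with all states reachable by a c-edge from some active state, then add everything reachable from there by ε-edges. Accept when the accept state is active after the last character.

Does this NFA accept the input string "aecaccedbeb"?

start: ε-closure({0}) = {0,1,2,3,4,6,8,10}
'a' @ 1: {}  — state set empty
rest 'ecaccedbeb' ignored (set empty)
end set {} — state 1 not in

Answer: REJECT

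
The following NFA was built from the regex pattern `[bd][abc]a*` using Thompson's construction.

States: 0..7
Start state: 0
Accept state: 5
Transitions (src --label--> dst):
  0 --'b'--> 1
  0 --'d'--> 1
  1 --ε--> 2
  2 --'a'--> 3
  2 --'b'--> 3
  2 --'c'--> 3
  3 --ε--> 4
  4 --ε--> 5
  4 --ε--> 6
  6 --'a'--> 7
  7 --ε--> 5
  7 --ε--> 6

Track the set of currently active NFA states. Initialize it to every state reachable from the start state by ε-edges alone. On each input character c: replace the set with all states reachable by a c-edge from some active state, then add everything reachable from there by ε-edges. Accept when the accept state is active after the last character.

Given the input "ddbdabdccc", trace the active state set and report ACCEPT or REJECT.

start: ε-closure({0}) = {0}
'd' @ 1: {1,2}
'd' @ 2: {}  — state set empty
rest 'bdabdccc' ignored (set empty)
after full input: {}  (accept=5 not in)

Answer: REJECT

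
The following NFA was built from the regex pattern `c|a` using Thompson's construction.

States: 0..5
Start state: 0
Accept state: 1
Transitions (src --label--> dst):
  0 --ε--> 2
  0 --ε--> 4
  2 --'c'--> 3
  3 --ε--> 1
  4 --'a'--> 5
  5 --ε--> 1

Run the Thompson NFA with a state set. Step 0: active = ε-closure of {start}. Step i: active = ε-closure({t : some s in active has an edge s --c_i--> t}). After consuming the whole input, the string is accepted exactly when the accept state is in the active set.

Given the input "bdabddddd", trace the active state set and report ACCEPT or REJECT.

Answer: REJECT

Derivation:
S₀ = ε-closure({0}) = {0,2,4}
'b' @ 1: {}  — no active states
rest 'dabddddd' ignored (set empty)
after full input: {}  (accept=1 not in)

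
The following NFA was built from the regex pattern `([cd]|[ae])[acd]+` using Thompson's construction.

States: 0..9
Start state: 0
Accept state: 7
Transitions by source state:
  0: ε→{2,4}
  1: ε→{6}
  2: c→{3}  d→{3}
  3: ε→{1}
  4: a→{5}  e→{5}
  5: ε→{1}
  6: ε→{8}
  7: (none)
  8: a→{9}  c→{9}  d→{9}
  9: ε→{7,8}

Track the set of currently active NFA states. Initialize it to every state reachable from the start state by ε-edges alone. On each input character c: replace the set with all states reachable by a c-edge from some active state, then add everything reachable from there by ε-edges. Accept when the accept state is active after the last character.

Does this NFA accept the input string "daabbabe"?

Answer: REJECT

Derivation:
S₀ = ε-closure({0}) = {0,2,4}
'd' @ 1: {1,3,6,8}
'a' @ 2: {7,8,9}  [accepting]
'a' @ 3: {7,8,9}  [accepting]
'b' @ 4: {}  — state set empty
rest 'babe' ignored (set empty)
end set {} — state 7 not in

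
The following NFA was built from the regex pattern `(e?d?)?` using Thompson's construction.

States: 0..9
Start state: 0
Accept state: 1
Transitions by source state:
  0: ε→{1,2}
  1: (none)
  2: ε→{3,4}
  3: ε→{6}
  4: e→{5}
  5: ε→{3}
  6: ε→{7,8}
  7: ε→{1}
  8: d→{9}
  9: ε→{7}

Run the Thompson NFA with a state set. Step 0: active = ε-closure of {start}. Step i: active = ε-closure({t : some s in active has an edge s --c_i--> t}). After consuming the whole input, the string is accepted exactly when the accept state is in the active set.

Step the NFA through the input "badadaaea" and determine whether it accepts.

start: ε-closure({0}) = {0,1,2,3,4,6,7,8}
'b' @ 1: {}  — dead — no transitions
rest 'adadaaea' ignored (set empty)
end set {} — state 1 not in

Answer: REJECT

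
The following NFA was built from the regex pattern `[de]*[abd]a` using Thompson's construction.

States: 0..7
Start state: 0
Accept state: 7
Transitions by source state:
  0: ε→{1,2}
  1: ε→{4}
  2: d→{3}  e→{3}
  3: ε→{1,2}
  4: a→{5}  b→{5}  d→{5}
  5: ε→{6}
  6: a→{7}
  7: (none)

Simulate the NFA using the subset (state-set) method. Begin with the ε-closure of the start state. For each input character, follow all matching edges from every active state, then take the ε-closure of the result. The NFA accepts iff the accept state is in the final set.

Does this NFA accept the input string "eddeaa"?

Answer: ACCEPT

Steps:
S₀ = ε-closure({0}) = {0,1,2,4}
'e' @ 1: {1,2,3,4}
'd' @ 2: {1,2,3,4,5,6}
'd' @ 3: {1,2,3,4,5,6}
'e' @ 4: {1,2,3,4}
'a' @ 5: {5,6}
'a' @ 6: {7}  [accepting]
final: {7}; accept 7 in set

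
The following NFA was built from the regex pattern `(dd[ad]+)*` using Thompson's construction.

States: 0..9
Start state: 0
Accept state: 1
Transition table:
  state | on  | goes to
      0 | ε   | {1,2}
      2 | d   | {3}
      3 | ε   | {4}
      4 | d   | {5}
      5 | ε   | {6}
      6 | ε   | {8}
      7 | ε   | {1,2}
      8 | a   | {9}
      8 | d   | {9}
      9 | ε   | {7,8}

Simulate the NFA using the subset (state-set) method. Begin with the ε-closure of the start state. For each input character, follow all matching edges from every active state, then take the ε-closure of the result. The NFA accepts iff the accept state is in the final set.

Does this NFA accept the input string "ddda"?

start: ε-closure({0}) = {0,1,2}
'd' @ 1: {3,4}
'd' @ 2: {5,6,8}
'd' @ 3: {1,2,7,8,9}  [accepting]
'a' @ 4: {1,2,7,8,9}  [accepting]
after full input: {1,2,7,8,9}  (accept=1 in)

Answer: ACCEPT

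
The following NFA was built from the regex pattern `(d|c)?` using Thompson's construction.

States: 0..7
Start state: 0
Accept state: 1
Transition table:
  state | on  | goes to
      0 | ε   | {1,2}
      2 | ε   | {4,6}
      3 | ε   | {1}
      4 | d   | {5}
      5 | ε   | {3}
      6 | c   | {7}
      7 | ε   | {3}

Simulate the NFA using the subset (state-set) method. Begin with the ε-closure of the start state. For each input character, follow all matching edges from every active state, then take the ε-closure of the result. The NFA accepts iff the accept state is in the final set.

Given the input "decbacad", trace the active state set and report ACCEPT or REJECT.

Answer: REJECT

Trace:
initial (ε-close {0}): {0,1,2,4,6}
'd' @ 1: {1,3,5}  [accepting]
'e' @ 2: {}  — state set empty
rest 'cbacad' ignored (set empty)
end set {} — state 1 not in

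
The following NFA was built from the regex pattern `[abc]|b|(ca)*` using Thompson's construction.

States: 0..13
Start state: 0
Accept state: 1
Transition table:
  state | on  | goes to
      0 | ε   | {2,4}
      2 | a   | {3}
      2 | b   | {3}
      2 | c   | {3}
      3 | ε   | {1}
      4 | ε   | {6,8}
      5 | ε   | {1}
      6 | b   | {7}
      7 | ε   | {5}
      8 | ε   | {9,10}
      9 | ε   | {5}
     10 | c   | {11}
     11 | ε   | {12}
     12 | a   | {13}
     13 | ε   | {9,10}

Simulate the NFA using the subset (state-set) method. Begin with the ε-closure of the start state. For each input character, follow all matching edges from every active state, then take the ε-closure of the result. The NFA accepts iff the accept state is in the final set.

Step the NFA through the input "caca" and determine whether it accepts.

S₀ = ε-closure({0}) = {0,1,2,4,5,6,8,9,10}
'c' @ 1: {1,3,11,12}  (accept∈set)
'a' @ 2: {1,5,9,10,13}  (accept∈set)
'c' @ 3: {11,12}
'a' @ 4: {1,5,9,10,13}  (accept∈set)
end set {1,5,9,10,13} — state 1 in

Answer: ACCEPT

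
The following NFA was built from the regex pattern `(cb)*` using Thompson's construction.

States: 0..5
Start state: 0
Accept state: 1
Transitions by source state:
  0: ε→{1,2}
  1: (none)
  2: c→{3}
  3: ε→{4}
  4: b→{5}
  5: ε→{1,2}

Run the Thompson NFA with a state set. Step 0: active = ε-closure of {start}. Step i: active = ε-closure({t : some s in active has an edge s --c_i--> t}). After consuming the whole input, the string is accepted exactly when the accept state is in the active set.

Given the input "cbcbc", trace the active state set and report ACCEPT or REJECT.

start: ε-closure({0}) = {0,1,2}
'c' @ 1: {3,4}
'b' @ 2: {1,2,5}  (accept∈set)
'c' @ 3: {3,4}
'b' @ 4: {1,2,5}  (accept∈set)
'c' @ 5: {3,4}
end set {3,4} — state 1 not in

Answer: REJECT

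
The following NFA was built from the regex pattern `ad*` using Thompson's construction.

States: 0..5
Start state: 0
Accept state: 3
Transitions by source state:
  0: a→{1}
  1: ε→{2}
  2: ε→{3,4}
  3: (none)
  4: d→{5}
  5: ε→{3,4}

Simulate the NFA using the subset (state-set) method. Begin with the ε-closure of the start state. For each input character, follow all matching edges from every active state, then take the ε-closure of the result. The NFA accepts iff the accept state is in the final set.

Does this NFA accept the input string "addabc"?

start: ε-closure({0}) = {0}
'a' @ 1: {1,2,3,4}  ✓accept
'd' @ 2: {3,4,5}  ✓accept
'd' @ 3: {3,4,5}  ✓accept
'a' @ 4: {}  — dead — no transitions
rest 'bc' ignored (set empty)
end set {} — state 3 not in

Answer: REJECT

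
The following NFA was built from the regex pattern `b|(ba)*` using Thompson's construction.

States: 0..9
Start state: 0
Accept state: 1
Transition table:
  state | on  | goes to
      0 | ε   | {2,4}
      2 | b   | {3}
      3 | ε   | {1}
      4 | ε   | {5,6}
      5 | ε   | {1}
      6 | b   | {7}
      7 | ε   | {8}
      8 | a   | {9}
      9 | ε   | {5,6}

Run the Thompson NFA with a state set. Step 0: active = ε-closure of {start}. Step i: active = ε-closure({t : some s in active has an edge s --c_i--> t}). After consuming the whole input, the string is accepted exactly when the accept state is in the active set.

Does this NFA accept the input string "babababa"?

Answer: ACCEPT

Derivation:
S₀ = ε-closure({0}) = {0,1,2,4,5,6}
'b' @ 1: {1,3,7,8}  (accept∈set)
'a' @ 2: {1,5,6,9}  (accept∈set)
'b' @ 3: {7,8}
'a' @ 4: {1,5,6,9}  (accept∈set)
'b' @ 5: {7,8}
'a' @ 6: {1,5,6,9}  (accept∈set)
'b' @ 7: {7,8}
'a' @ 8: {1,5,6,9}  (accept∈set)
end set {1,5,6,9} — state 1 in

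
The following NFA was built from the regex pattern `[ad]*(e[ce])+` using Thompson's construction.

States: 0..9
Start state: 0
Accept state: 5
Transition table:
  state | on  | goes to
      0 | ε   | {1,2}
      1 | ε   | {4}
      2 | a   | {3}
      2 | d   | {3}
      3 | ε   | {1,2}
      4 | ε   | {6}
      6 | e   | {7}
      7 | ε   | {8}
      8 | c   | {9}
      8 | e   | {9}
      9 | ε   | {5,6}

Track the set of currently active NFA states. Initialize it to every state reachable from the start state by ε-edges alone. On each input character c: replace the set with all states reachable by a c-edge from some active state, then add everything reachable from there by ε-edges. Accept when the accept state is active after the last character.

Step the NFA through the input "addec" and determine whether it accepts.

S₀ = ε-closure({0}) = {0,1,2,4,6}
'a' @ 1: {1,2,3,4,6}
'd' @ 2: {1,2,3,4,6}
'd' @ 3: {1,2,3,4,6}
'e' @ 4: {7,8}
'c' @ 5: {5,6,9}  ✓accept
end set {5,6,9} — state 5 in

Answer: ACCEPT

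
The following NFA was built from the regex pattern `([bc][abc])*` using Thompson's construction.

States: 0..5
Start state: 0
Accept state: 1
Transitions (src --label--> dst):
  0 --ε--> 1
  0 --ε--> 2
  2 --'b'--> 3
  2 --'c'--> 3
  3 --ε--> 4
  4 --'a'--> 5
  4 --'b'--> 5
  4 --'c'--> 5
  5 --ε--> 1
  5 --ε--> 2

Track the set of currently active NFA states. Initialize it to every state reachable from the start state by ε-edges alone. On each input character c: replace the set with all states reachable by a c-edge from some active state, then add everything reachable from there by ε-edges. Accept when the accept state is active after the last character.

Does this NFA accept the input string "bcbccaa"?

initial (ε-close {0}): {0,1,2}
'b' @ 1: {3,4}
'c' @ 2: {1,2,5}  [accepting]
'b' @ 3: {3,4}
'c' @ 4: {1,2,5}  [accepting]
'c' @ 5: {3,4}
'a' @ 6: {1,2,5}  [accepting]
'a' @ 7: {}  — dead — no transitions
end set {} — state 1 not in

Answer: REJECT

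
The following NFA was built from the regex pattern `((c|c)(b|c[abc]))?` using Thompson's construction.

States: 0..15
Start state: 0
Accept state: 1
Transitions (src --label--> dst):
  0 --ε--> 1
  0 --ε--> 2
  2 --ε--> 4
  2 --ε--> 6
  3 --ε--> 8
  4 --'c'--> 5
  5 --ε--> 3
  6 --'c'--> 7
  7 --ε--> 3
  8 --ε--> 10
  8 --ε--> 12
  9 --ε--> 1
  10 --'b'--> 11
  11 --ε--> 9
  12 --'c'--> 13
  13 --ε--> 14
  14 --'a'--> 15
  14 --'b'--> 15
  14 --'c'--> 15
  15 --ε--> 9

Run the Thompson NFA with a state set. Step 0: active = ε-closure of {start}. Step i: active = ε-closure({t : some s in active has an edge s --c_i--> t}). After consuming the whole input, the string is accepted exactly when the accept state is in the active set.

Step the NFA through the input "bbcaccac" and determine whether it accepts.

S₀ = ε-closure({0}) = {0,1,2,4,6}
'b' @ 1: {}  — no active states
rest 'bcaccac' ignored (set empty)
after full input: {}  (accept=1 not in)

Answer: REJECT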